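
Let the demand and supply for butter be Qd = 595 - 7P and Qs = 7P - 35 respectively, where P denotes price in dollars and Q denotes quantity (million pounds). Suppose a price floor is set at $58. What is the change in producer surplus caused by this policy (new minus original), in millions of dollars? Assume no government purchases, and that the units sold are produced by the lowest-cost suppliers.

Without the control the market clears where 595 - 7P = 7P - 35, i.e. P* = 45 and Q* = 280.
Because the floor (58) lies above the market-clearing price, it is binding.
At P = 58: Qd = 595 - 7·58 = 189 and Qs = 7·58 - 35 = 371.
Producer surplus without the control is ½ · (45 - 5) · 280 = 5600.
With the floor, 189 units are sold at 58. The supply price at Q = 189 is 32, so PS = ½ · [(58 - 5) + (58 - 32)] · 189 = 7465.5.
Change in producer surplus = 7465.5 - 5600 = 1865.5.

1865.5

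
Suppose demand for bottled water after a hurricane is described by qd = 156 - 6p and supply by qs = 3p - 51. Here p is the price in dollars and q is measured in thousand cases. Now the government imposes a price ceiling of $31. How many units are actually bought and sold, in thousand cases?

18

Without the control the market clears where 156 - 6p = 3p - 51, i.e. p* = 23 and q* = 18.
Since 31 is above p* = 23, the ceiling does not bind and the free-market outcome prevails.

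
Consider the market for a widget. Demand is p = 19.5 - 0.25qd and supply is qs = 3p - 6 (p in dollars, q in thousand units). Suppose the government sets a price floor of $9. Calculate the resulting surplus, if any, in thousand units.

0

Rearranging demand gives qd = 78 - 4p. In a free market, 78 - 4p = 3p - 6 gives the equilibrium p* = 12, q* = 30.
The floor of 9 is below the equilibrium price 12, so it is not binding; the market clears at p* = 12, q* = 30.
Since the control does not bind, there is no surplus.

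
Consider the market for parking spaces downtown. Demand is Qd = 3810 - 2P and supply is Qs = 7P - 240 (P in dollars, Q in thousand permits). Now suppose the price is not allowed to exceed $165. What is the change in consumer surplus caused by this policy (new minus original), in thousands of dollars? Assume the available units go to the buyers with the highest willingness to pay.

In a free market, 3810 - 2P = 7P - 240 gives the equilibrium P* = 450, Q* = 2910.
The ceiling of 165 is below the equilibrium price 450, so it binds.
At P = 165: Qd = 3810 - 2·165 = 3480 and Qs = 7·165 - 240 = 915.
Consumer surplus without the control is ½ · (1905 - 450) · 2910 = 2117025.
With the ceiling, 915 units are sold at 165 (assume they go to the highest-value buyers). The demand price at Q = 915 is 1447.5, so CS = ½ · [(1905 - 165) + (1447.5 - 165)] · 915 = 1382793.75.
Change in consumer surplus = 1382793.75 - 2117025 = -734231.25.

-734231.25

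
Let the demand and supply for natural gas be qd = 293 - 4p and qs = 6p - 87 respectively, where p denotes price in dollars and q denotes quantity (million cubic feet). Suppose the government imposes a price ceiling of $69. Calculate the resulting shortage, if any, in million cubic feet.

0

Equilibrium: 293 - 4p = 6p - 87, so 380 = 10p and p* = 38, q* = 141.
Since 69 is above p* = 38, the ceiling does not bind and the free-market outcome prevails.
Since the control does not bind, there is no shortage.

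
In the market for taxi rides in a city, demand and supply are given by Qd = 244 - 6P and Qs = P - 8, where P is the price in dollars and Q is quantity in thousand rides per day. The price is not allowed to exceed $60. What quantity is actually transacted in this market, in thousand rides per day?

Equilibrium: 244 - 6P = P - 8, so 252 = 7P and P* = 36, Q* = 28.
The ceiling of 60 is above the equilibrium price 36, so it is not binding; the market clears at P* = 36, Q* = 28.

28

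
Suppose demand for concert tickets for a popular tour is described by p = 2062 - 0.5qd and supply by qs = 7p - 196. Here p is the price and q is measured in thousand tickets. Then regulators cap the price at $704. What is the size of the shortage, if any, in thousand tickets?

0

Rearranging demand gives qd = 4124 - 2p. Setting quantity demanded equal to quantity supplied, 4124 - 2p = 7p - 196, gives p* = 480 and q* = 3164.
Since 704 is above p* = 480, the ceiling does not bind and the free-market outcome prevails.
Since the control does not bind, there is no shortage.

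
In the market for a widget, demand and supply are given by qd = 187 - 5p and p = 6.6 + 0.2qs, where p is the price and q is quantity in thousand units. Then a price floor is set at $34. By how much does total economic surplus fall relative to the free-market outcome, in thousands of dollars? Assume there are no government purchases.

Rearranging supply gives qs = 5p - 33. Setting quantity demanded equal to quantity supplied, 187 - 5p = 5p - 33, gives p* = 22 and q* = 77.
The floor of 34 is above the equilibrium price 22, so it binds.
At p = 34: qd = 187 - 5·34 = 17 and qs = 5·34 - 33 = 137.
Quantity traded falls to 17. At q = 17 the demand price is (187 - 17)/5 = 34 and the supply price is (33 + 17)/5 = 10.
Deadweight loss = ½ · (34 - 10) · (77 - 17) = ½ · 24 · 60 = 720.

720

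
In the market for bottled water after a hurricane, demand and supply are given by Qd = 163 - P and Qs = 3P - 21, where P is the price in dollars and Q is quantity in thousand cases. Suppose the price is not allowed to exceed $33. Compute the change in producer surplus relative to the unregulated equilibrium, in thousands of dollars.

Without the control the market clears where 163 - P = 3P - 21, i.e. P* = 46 and Q* = 117.
Because the ceiling (33) lies below the market-clearing price, it is binding.
At P = 33: Qd = 163 - 33 = 130 and Qs = 3·33 - 21 = 78.
Producer surplus without the control is ½ · (46 - 7) · 117 = 2281.5.
With the ceiling, producers sell 78 units at 33, so PS = ½ · (33 - 7) · 78 = 1014.
Change in producer surplus = 1014 - 2281.5 = -1267.5.

-1267.5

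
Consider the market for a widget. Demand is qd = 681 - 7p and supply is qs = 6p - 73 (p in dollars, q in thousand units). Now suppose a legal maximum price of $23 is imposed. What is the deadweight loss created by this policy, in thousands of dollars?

6825

Without the control the market clears where 681 - 7p = 6p - 73, i.e. p* = 58 and q* = 275.
Since 23 < 58, the ceiling is binding.
At p = 23: qd = 681 - 7·23 = 520 and qs = 6·23 - 73 = 65.
Quantity traded falls to 65. At q = 65 the demand price is (681 - 65)/7 = 88 and the supply price is (73 + 65)/6 = 23.
Deadweight loss = ½ · (88 - 23) · (275 - 65) = ½ · 65 · 210 = 6825.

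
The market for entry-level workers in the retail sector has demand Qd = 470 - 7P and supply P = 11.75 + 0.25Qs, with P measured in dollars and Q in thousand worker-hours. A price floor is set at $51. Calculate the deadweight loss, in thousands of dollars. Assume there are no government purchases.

154

Rearranging supply gives Qs = 4P - 47. Without the control the market clears where 470 - 7P = 4P - 47, i.e. P* = 47 and Q* = 141.
Because the floor (51) lies above the market-clearing price, it is binding.
At P = 51: Qd = 470 - 7·51 = 113 and Qs = 4·51 - 47 = 157.
Quantity traded falls to 113. At Q = 113 the demand price is (470 - 113)/7 = 51 and the supply price is (47 + 113)/4 = 40.
Deadweight loss = ½ · (51 - 40) · (141 - 113) = ½ · 11 · 28 = 154.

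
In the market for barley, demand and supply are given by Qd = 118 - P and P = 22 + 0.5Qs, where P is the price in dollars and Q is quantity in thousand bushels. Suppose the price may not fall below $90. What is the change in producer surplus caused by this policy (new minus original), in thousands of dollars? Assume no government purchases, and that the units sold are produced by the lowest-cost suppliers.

684

Rearranging supply gives Qs = 2P - 44. Setting quantity demanded equal to quantity supplied, 118 - P = 2P - 44, gives P* = 54 and Q* = 64.
Since 90 > 54, the floor is binding.
At P = 90: Qd = 118 - 90 = 28 and Qs = 2·90 - 44 = 136.
Producer surplus without the control is ½ · (54 - 22) · 64 = 1024.
With the floor, 28 units are sold at 90. The supply price at Q = 28 is 36, so PS = ½ · [(90 - 22) + (90 - 36)] · 28 = 1708.
Change in producer surplus = 1708 - 1024 = 684.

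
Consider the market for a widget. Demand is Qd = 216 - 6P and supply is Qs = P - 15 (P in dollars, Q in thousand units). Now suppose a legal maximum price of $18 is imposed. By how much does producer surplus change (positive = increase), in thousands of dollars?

Without the control the market clears where 216 - 6P = P - 15, i.e. P* = 33 and Q* = 18.
The ceiling of 18 is below the equilibrium price 33, so it binds.
At P = 18: Qd = 216 - 6·18 = 108 and Qs = 18 - 15 = 3.
Producer surplus without the control is ½ · (33 - 15) · 18 = 162.
With the ceiling, producers sell 3 units at 18, so PS = ½ · (18 - 15) · 3 = 4.5.
Change in producer surplus = 4.5 - 162 = -157.5.

-157.5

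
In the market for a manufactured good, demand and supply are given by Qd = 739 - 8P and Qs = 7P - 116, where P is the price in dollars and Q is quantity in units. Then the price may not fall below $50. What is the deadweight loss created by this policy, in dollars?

0

Equilibrium: 739 - 8P = 7P - 116, so 855 = 15P and P* = 57, Q* = 283.
Since 50 is below P* = 57, the floor does not bind and the free-market outcome prevails.
Since the control does not bind, no trades are prevented and deadweight loss is zero.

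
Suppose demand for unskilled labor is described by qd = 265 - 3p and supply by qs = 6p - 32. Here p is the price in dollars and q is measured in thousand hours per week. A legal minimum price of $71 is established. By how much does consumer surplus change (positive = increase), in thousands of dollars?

-4142

Equilibrium: 265 - 3p = 6p - 32, so 297 = 9p and p* = 33, q* = 166.
The floor of 71 is above the equilibrium price 33, so it binds.
At p = 71: qd = 265 - 3·71 = 52 and qs = 6·71 - 32 = 394.
Consumer surplus without the control is ½ · (265/3 - 33) · 166 = 13778/3.
With the floor, consumers buy 52 units at 71, so CS = ½ · (265/3 - 71) · 52 = 1352/3.
Change in consumer surplus = 1352/3 - 13778/3 = -4142.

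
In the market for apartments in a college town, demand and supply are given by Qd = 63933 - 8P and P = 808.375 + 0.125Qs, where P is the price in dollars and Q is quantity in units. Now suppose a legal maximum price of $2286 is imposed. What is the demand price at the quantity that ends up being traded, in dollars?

Rearranging supply gives Qs = 8P - 6467. In a free market, 63933 - 8P = 8P - 6467 gives the equilibrium P* = 4400, Q* = 28733.
Since 2286 < 4400, the ceiling is binding.
At P = 2286: Qd = 63933 - 8·2286 = 45645 and Qs = 8·2286 - 6467 = 11821.
Only 11821 units reach the market. On the demand curve, the marginal buyer's willingness to pay at Q = 11821 is (63933 - 11821)/8 = 6514.

6514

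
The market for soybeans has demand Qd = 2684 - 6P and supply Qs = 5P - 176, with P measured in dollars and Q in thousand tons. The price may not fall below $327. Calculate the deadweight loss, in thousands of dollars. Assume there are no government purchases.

Equilibrium: 2684 - 6P = 5P - 176, so 2860 = 11P and P* = 260, Q* = 1124.
Because the floor (327) lies above the market-clearing price, it is binding.
At P = 327: Qd = 2684 - 6·327 = 722 and Qs = 5·327 - 176 = 1459.
Quantity traded falls to 722. At Q = 722 the demand price is (2684 - 722)/6 = 327 and the supply price is (176 + 722)/5 = 179.6.
Deadweight loss = ½ · (327 - 179.6) · (1124 - 722) = ½ · 147.4 · 402 = 29627.4.

29627.4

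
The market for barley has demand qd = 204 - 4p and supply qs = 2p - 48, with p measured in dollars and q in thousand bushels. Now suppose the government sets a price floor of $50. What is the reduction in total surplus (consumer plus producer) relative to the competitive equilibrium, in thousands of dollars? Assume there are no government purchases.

In a free market, 204 - 4p = 2p - 48 gives the equilibrium p* = 42, q* = 36.
Since 50 > 42, the floor is binding.
At p = 50: qd = 204 - 4·50 = 4 and qs = 2·50 - 48 = 52.
Quantity traded falls to 4. At q = 4 the demand price is (204 - 4)/4 = 50 and the supply price is (48 + 4)/2 = 26.
Deadweight loss = ½ · (50 - 26) · (36 - 4) = ½ · 24 · 32 = 384.

384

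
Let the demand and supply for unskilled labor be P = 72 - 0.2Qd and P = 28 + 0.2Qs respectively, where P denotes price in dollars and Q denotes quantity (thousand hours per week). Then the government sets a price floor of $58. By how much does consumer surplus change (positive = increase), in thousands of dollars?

Rearranging demand gives Qd = 360 - 5P; rearranging supply gives Qs = 5P - 140. In a free market, 360 - 5P = 5P - 140 gives the equilibrium P* = 50, Q* = 110.
Since 58 > 50, the floor is binding.
At P = 58: Qd = 360 - 5·58 = 70 and Qs = 5·58 - 140 = 150.
Consumer surplus without the control is ½ · (72 - 50) · 110 = 1210.
With the floor, consumers buy 70 units at 58, so CS = ½ · (72 - 58) · 70 = 490.
Change in consumer surplus = 490 - 1210 = -720.

-720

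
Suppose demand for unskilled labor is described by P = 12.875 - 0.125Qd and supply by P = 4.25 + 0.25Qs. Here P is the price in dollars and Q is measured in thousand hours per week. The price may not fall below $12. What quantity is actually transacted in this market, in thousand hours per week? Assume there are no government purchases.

7

Rearranging demand gives Qd = 103 - 8P; rearranging supply gives Qs = 4P - 17. Without the control the market clears where 103 - 8P = 4P - 17, i.e. P* = 10 and Q* = 23.
Since 12 > 10, the floor is binding.
At P = 12: Qd = 103 - 8·12 = 7 and Qs = 4·12 - 17 = 31.
The quantity actually transacted is the short side, demand: 7.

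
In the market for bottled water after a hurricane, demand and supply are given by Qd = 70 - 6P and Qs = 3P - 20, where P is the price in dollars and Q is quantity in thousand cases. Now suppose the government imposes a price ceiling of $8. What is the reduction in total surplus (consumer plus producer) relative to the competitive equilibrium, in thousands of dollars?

9

Setting quantity demanded equal to quantity supplied, 70 - 6P = 3P - 20, gives P* = 10 and Q* = 10.
The ceiling of 8 is below the equilibrium price 10, so it binds.
At P = 8: Qd = 70 - 6·8 = 22 and Qs = 3·8 - 20 = 4.
Quantity traded falls to 4. At Q = 4 the demand price is (70 - 4)/6 = 11 and the supply price is (20 + 4)/3 = 8.
Deadweight loss = ½ · (11 - 8) · (10 - 4) = ½ · 3 · 6 = 9.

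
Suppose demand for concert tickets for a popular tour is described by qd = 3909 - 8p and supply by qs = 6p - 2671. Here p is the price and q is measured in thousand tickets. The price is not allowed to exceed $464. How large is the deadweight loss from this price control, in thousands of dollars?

189

In a free market, 3909 - 8p = 6p - 2671 gives the equilibrium p* = 470, q* = 149.
The ceiling of 464 is below the equilibrium price 470, so it binds.
At p = 464: qd = 3909 - 8·464 = 197 and qs = 6·464 - 2671 = 113.
Quantity traded falls to 113. At q = 113 the demand price is (3909 - 113)/8 = 474.5 and the supply price is (2671 + 113)/6 = 464.
Deadweight loss = ½ · (474.5 - 464) · (149 - 113) = ½ · 10.5 · 36 = 189.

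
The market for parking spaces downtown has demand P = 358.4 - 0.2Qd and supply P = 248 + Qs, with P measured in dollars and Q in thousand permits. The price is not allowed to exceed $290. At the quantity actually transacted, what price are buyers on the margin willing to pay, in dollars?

Rearranging demand gives Qd = 1792 - 5P; rearranging supply gives Qs = P - 248. Without the control the market clears where 1792 - 5P = P - 248, i.e. P* = 340 and Q* = 92.
Because the ceiling (290) lies below the market-clearing price, it is binding.
At P = 290: Qd = 1792 - 5·290 = 342 and Qs = 290 - 248 = 42.
Only 42 units reach the market. On the demand curve, the marginal buyer's willingness to pay at Q = 42 is (1792 - 42)/5 = 350.

350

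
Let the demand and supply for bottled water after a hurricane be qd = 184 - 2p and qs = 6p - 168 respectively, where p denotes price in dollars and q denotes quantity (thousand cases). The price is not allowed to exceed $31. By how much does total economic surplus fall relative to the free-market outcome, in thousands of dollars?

Setting quantity demanded equal to quantity supplied, 184 - 2p = 6p - 168, gives p* = 44 and q* = 96.
The ceiling of 31 is below the equilibrium price 44, so it binds.
At p = 31: qd = 184 - 2·31 = 122 and qs = 6·31 - 168 = 18.
Quantity traded falls to 18. At q = 18 the demand price is (184 - 18)/2 = 83 and the supply price is (168 + 18)/6 = 31.
Deadweight loss = ½ · (83 - 31) · (96 - 18) = ½ · 52 · 78 = 2028.

2028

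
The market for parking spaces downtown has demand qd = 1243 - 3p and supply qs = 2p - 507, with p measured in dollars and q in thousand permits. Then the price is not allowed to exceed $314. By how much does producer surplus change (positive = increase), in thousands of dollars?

Setting quantity demanded equal to quantity supplied, 1243 - 3p = 2p - 507, gives p* = 350 and q* = 193.
Because the ceiling (314) lies below the market-clearing price, it is binding.
At p = 314: qd = 1243 - 3·314 = 301 and qs = 2·314 - 507 = 121.
Producer surplus without the control is ½ · (350 - 253.5) · 193 = 9312.25.
With the ceiling, producers sell 121 units at 314, so PS = ½ · (314 - 253.5) · 121 = 3660.25.
Change in producer surplus = 3660.25 - 9312.25 = -5652.

-5652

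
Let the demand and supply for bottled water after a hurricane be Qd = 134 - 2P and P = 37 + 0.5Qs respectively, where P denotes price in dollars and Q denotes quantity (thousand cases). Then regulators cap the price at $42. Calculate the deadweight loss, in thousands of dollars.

Rearranging supply gives Qs = 2P - 74. In a free market, 134 - 2P = 2P - 74 gives the equilibrium P* = 52, Q* = 30.
The ceiling of 42 is below the equilibrium price 52, so it binds.
At P = 42: Qd = 134 - 2·42 = 50 and Qs = 2·42 - 74 = 10.
Quantity traded falls to 10. At Q = 10 the demand price is (134 - 10)/2 = 62 and the supply price is (74 + 10)/2 = 42.
Deadweight loss = ½ · (62 - 42) · (30 - 10) = ½ · 20 · 20 = 200.

200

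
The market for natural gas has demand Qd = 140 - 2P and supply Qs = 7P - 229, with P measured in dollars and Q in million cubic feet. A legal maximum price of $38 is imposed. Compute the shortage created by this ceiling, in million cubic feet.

27

Setting quantity demanded equal to quantity supplied, 140 - 2P = 7P - 229, gives P* = 41 and Q* = 58.
Because the ceiling (38) lies below the market-clearing price, it is binding.
At P = 38: Qd = 140 - 2·38 = 64 and Qs = 7·38 - 229 = 37.
Shortage = Qd - Qs = 64 - 37 = 27.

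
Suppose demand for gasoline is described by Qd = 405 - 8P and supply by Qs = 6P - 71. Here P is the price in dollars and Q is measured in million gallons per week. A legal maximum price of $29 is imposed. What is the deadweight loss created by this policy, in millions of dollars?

131.25

Without the control the market clears where 405 - 8P = 6P - 71, i.e. P* = 34 and Q* = 133.
Since 29 < 34, the ceiling is binding.
At P = 29: Qd = 405 - 8·29 = 173 and Qs = 6·29 - 71 = 103.
Quantity traded falls to 103. At Q = 103 the demand price is (405 - 103)/8 = 37.75 and the supply price is (71 + 103)/6 = 29.
Deadweight loss = ½ · (37.75 - 29) · (133 - 103) = ½ · 8.75 · 30 = 131.25.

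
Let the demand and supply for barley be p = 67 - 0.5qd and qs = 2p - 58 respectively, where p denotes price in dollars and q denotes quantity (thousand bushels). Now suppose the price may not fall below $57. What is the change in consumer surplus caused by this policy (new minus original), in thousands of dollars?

-261

Rearranging demand gives qd = 134 - 2p. Without the control the market clears where 134 - 2p = 2p - 58, i.e. p* = 48 and q* = 38.
Because the floor (57) lies above the market-clearing price, it is binding.
At p = 57: qd = 134 - 2·57 = 20 and qs = 2·57 - 58 = 56.
Consumer surplus without the control is ½ · (67 - 48) · 38 = 361.
With the floor, consumers buy 20 units at 57, so CS = ½ · (67 - 57) · 20 = 100.
Change in consumer surplus = 100 - 361 = -261.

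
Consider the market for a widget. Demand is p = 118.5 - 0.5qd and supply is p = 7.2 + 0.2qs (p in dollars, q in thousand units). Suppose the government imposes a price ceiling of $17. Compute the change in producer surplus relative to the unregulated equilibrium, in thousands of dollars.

-2288

Rearranging demand gives qd = 237 - 2p; rearranging supply gives qs = 5p - 36. Without the control the market clears where 237 - 2p = 5p - 36, i.e. p* = 39 and q* = 159.
The ceiling of 17 is below the equilibrium price 39, so it binds.
At p = 17: qd = 237 - 2·17 = 203 and qs = 5·17 - 36 = 49.
Producer surplus without the control is ½ · (39 - 7.2) · 159 = 2528.1.
With the ceiling, producers sell 49 units at 17, so PS = ½ · (17 - 7.2) · 49 = 240.1.
Change in producer surplus = 240.1 - 2528.1 = -2288.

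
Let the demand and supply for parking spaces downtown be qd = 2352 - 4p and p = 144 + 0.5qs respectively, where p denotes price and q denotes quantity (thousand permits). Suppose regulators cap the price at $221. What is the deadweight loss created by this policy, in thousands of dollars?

71941.5

Rearranging supply gives qs = 2p - 288. In a free market, 2352 - 4p = 2p - 288 gives the equilibrium p* = 440, q* = 592.
The ceiling of 221 is below the equilibrium price 440, so it binds.
At p = 221: qd = 2352 - 4·221 = 1468 and qs = 2·221 - 288 = 154.
Quantity traded falls to 154. At q = 154 the demand price is (2352 - 154)/4 = 549.5 and the supply price is (288 + 154)/2 = 221.
Deadweight loss = ½ · (549.5 - 221) · (592 - 154) = ½ · 328.5 · 438 = 71941.5.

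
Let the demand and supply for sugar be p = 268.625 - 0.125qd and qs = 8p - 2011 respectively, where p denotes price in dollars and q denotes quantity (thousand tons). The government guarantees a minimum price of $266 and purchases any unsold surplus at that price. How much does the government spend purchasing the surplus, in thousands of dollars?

25536

Rearranging demand gives qd = 2149 - 8p. Without the control the market clears where 2149 - 8p = 8p - 2011, i.e. p* = 260 and q* = 69.
Since 266 > 260, the floor is binding.
At p = 266: qd = 2149 - 8·266 = 21 and qs = 8·266 - 2011 = 117.
Surplus = qs - qd = 96.
Government expenditure = surplus × support price = 96 × 266 = 25536.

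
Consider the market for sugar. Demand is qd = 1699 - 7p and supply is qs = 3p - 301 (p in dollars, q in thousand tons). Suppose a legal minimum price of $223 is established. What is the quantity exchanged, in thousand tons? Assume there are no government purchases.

In a free market, 1699 - 7p = 3p - 301 gives the equilibrium p* = 200, q* = 299.
Because the floor (223) lies above the market-clearing price, it is binding.
At p = 223: qd = 1699 - 7·223 = 138 and qs = 3·223 - 301 = 368.
The quantity actually transacted is the short side, demand: 138.

138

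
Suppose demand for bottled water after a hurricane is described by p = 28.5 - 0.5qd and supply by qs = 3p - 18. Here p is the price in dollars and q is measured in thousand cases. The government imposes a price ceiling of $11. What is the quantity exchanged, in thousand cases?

Rearranging demand gives qd = 57 - 2p. Without the control the market clears where 57 - 2p = 3p - 18, i.e. p* = 15 and q* = 27.
Since 11 < 15, the ceiling is binding.
At p = 11: qd = 57 - 2·11 = 35 and qs = 3·11 - 18 = 15.
The quantity actually transacted is the short side, supply: 15.

15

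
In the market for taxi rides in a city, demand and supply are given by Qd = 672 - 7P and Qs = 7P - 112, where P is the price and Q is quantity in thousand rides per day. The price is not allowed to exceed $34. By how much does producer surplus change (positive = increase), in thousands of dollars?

In a free market, 672 - 7P = 7P - 112 gives the equilibrium P* = 56, Q* = 280.
Since 34 < 56, the ceiling is binding.
At P = 34: Qd = 672 - 7·34 = 434 and Qs = 7·34 - 112 = 126.
Producer surplus without the control is ½ · (56 - 16) · 280 = 5600.
With the ceiling, producers sell 126 units at 34, so PS = ½ · (34 - 16) · 126 = 1134.
Change in producer surplus = 1134 - 5600 = -4466.

-4466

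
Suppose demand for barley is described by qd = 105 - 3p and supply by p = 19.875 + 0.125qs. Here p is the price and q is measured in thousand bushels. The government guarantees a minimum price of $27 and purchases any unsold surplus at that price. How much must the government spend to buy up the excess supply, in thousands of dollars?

891

Rearranging supply gives qs = 8p - 159. In a free market, 105 - 3p = 8p - 159 gives the equilibrium p* = 24, q* = 33.
Because the floor (27) lies above the market-clearing price, it is binding.
At p = 27: qd = 105 - 3·27 = 24 and qs = 8·27 - 159 = 57.
Surplus = qs - qd = 33.
Government expenditure = surplus × support price = 33 × 27 = 891.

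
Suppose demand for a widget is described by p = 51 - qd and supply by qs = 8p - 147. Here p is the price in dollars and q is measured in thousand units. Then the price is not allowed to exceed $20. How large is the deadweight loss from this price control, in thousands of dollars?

Rearranging demand gives qd = 51 - p. Equilibrium: 51 - p = 8p - 147, so 198 = 9p and p* = 22, q* = 29.
Because the ceiling (20) lies below the market-clearing price, it is binding.
At p = 20: qd = 51 - 20 = 31 and qs = 8·20 - 147 = 13.
Quantity traded falls to 13. At q = 13 the demand price is 51 - 13 = 38 and the supply price is (147 + 13)/8 = 20.
Deadweight loss = ½ · (38 - 20) · (29 - 13) = ½ · 18 · 16 = 144.

144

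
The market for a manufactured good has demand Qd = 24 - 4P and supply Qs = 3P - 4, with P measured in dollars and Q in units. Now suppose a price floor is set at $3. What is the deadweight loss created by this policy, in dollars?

Without the control the market clears where 24 - 4P = 3P - 4, i.e. P* = 4 and Q* = 8.
Since 3 is below P* = 4, the floor does not bind and the free-market outcome prevails.
Since the control does not bind, no trades are prevented and deadweight loss is zero.

0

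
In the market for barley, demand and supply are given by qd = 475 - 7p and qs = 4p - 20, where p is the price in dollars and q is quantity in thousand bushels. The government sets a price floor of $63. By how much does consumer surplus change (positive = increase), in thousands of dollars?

-1746

In a free market, 475 - 7p = 4p - 20 gives the equilibrium p* = 45, q* = 160.
Since 63 > 45, the floor is binding.
At p = 63: qd = 475 - 7·63 = 34 and qs = 4·63 - 20 = 232.
Consumer surplus without the control is ½ · (475/7 - 45) · 160 = 12800/7.
With the floor, consumers buy 34 units at 63, so CS = ½ · (475/7 - 63) · 34 = 578/7.
Change in consumer surplus = 578/7 - 12800/7 = -1746.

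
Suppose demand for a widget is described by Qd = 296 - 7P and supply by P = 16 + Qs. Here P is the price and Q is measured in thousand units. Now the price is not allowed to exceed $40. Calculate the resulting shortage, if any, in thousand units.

Rearranging supply gives Qs = P - 16. Without the control the market clears where 296 - 7P = P - 16, i.e. P* = 39 and Q* = 23.
Since 40 is above P* = 39, the ceiling does not bind and the free-market outcome prevails.
Since the control does not bind, there is no shortage.

0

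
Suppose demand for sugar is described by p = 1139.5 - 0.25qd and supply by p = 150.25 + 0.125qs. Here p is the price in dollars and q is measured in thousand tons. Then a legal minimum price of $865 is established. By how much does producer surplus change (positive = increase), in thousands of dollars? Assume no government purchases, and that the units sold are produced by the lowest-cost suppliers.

274505

Rearranging demand gives qd = 4558 - 4p; rearranging supply gives qs = 8p - 1202. Equilibrium: 4558 - 4p = 8p - 1202, so 5760 = 12p and p* = 480, q* = 2638.
The floor of 865 is above the equilibrium price 480, so it binds.
At p = 865: qd = 4558 - 4·865 = 1098 and qs = 8·865 - 1202 = 5718.
Producer surplus without the control is ½ · (480 - 150.25) · 2638 = 434940.25.
With the floor, 1098 units are sold at 865. The supply price at q = 1098 is 287.5, so PS = ½ · [(865 - 150.25) + (865 - 287.5)] · 1098 = 709445.25.
Change in producer surplus = 709445.25 - 434940.25 = 274505.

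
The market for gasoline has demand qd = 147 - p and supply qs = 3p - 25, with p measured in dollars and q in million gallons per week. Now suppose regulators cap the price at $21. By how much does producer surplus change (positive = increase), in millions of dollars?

Without the control the market clears where 147 - p = 3p - 25, i.e. p* = 43 and q* = 104.
Because the ceiling (21) lies below the market-clearing price, it is binding.
At p = 21: qd = 147 - 21 = 126 and qs = 3·21 - 25 = 38.
Producer surplus without the control is ½ · (43 - 25/3) · 104 = 5408/3.
With the ceiling, producers sell 38 units at 21, so PS = ½ · (21 - 25/3) · 38 = 722/3.
Change in producer surplus = 722/3 - 5408/3 = -1562.

-1562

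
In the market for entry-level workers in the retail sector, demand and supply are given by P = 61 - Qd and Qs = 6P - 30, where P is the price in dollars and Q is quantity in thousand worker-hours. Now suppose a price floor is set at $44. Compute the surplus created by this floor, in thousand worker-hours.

217

Rearranging demand gives Qd = 61 - P. Without the control the market clears where 61 - P = 6P - 30, i.e. P* = 13 and Q* = 48.
The floor of 44 is above the equilibrium price 13, so it binds.
At P = 44: Qd = 61 - 44 = 17 and Qs = 6·44 - 30 = 234.
Surplus = Qs - Qd = 234 - 17 = 217.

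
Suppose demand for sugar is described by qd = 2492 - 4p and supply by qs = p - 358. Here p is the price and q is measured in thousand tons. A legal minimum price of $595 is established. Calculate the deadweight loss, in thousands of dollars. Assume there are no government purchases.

Setting quantity demanded equal to quantity supplied, 2492 - 4p = p - 358, gives p* = 570 and q* = 212.
Because the floor (595) lies above the market-clearing price, it is binding.
At p = 595: qd = 2492 - 4·595 = 112 and qs = 595 - 358 = 237.
Quantity traded falls to 112. At q = 112 the demand price is (2492 - 112)/4 = 595 and the supply price is 358 + 112 = 470.
Deadweight loss = ½ · (595 - 470) · (212 - 112) = ½ · 125 · 100 = 6250.

6250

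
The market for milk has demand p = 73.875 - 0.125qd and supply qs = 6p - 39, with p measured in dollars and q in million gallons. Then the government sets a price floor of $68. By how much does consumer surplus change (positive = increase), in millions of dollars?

Rearranging demand gives qd = 591 - 8p. Without the control the market clears where 591 - 8p = 6p - 39, i.e. p* = 45 and q* = 231.
The floor of 68 is above the equilibrium price 45, so it binds.
At p = 68: qd = 591 - 8·68 = 47 and qs = 6·68 - 39 = 369.
Consumer surplus without the control is ½ · (73.875 - 45) · 231 = 3335.0625.
With the floor, consumers buy 47 units at 68, so CS = ½ · (73.875 - 68) · 47 = 138.0625.
Change in consumer surplus = 138.0625 - 3335.0625 = -3197.

-3197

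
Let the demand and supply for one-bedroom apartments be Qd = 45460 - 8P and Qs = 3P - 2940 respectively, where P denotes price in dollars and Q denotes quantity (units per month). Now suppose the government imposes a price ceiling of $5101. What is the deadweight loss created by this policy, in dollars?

Setting quantity demanded equal to quantity supplied, 45460 - 8P = 3P - 2940, gives P* = 4400 and Q* = 10260.
The ceiling of 5101 is above the equilibrium price 4400, so it is not binding; the market clears at P* = 4400, Q* = 10260.
Since the control does not bind, no trades are prevented and deadweight loss is zero.

0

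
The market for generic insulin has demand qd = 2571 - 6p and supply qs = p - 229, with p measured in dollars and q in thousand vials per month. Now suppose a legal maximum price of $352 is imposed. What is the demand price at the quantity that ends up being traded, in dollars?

In a free market, 2571 - 6p = p - 229 gives the equilibrium p* = 400, q* = 171.
Because the ceiling (352) lies below the market-clearing price, it is binding.
At p = 352: qd = 2571 - 6·352 = 459 and qs = 352 - 229 = 123.
Only 123 units reach the market. On the demand curve, the marginal buyer's willingness to pay at q = 123 is (2571 - 123)/6 = 408.

408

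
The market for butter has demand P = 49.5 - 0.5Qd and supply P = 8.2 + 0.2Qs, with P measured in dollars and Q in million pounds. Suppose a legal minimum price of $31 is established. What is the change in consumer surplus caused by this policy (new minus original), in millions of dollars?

Rearranging demand gives Qd = 99 - 2P; rearranging supply gives Qs = 5P - 41. In a free market, 99 - 2P = 5P - 41 gives the equilibrium P* = 20, Q* = 59.
The floor of 31 is above the equilibrium price 20, so it binds.
At P = 31: Qd = 99 - 2·31 = 37 and Qs = 5·31 - 41 = 114.
Consumer surplus without the control is ½ · (49.5 - 20) · 59 = 870.25.
With the floor, consumers buy 37 units at 31, so CS = ½ · (49.5 - 31) · 37 = 342.25.
Change in consumer surplus = 342.25 - 870.25 = -528.

-528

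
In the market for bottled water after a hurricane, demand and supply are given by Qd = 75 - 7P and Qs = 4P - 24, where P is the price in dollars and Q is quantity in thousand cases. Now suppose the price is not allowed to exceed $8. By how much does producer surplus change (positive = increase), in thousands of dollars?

-10

In a free market, 75 - 7P = 4P - 24 gives the equilibrium P* = 9, Q* = 12.
Because the ceiling (8) lies below the market-clearing price, it is binding.
At P = 8: Qd = 75 - 7·8 = 19 and Qs = 4·8 - 24 = 8.
Producer surplus without the control is ½ · (9 - 6) · 12 = 18.
With the ceiling, producers sell 8 units at 8, so PS = ½ · (8 - 6) · 8 = 8.
Change in producer surplus = 8 - 18 = -10.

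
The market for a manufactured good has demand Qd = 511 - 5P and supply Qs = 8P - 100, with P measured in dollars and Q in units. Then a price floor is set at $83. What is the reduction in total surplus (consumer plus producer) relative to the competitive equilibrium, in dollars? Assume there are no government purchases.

Equilibrium: 511 - 5P = 8P - 100, so 611 = 13P and P* = 47, Q* = 276.
The floor of 83 is above the equilibrium price 47, so it binds.
At P = 83: Qd = 511 - 5·83 = 96 and Qs = 8·83 - 100 = 564.
Quantity traded falls to 96. At Q = 96 the demand price is (511 - 96)/5 = 83 and the supply price is (100 + 96)/8 = 24.5.
Deadweight loss = ½ · (83 - 24.5) · (276 - 96) = ½ · 58.5 · 180 = 5265.

5265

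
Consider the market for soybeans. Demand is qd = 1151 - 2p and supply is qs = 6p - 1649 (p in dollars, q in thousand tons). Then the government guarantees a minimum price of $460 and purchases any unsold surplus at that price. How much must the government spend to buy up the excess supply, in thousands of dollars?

404800

Equilibrium: 1151 - 2p = 6p - 1649, so 2800 = 8p and p* = 350, q* = 451.
The floor of 460 is above the equilibrium price 350, so it binds.
At p = 460: qd = 1151 - 2·460 = 231 and qs = 6·460 - 1649 = 1111.
Surplus = qs - qd = 880.
Government expenditure = surplus × support price = 880 × 460 = 404800.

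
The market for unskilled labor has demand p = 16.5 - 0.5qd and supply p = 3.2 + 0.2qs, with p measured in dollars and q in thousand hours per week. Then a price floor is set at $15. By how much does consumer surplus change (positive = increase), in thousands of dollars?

Rearranging demand gives qd = 33 - 2p; rearranging supply gives qs = 5p - 16. Setting quantity demanded equal to quantity supplied, 33 - 2p = 5p - 16, gives p* = 7 and q* = 19.
Since 15 > 7, the floor is binding.
At p = 15: qd = 33 - 2·15 = 3 and qs = 5·15 - 16 = 59.
Consumer surplus without the control is ½ · (16.5 - 7) · 19 = 90.25.
With the floor, consumers buy 3 units at 15, so CS = ½ · (16.5 - 15) · 3 = 2.25.
Change in consumer surplus = 2.25 - 90.25 = -88.

-88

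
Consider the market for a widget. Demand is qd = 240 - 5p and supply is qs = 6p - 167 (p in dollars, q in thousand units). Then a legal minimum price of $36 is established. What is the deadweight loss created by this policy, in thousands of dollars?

Equilibrium: 240 - 5p = 6p - 167, so 407 = 11p and p* = 37, q* = 55.
The floor of 36 is below the equilibrium price 37, so it is not binding; the market clears at p* = 37, q* = 55.
Since the control does not bind, no trades are prevented and deadweight loss is zero.

0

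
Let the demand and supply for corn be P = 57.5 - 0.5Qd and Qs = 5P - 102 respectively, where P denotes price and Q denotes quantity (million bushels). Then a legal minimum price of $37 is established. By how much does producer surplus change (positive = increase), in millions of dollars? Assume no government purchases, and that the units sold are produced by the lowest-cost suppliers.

Rearranging demand gives Qd = 115 - 2P. In a free market, 115 - 2P = 5P - 102 gives the equilibrium P* = 31, Q* = 53.
Because the floor (37) lies above the market-clearing price, it is binding.
At P = 37: Qd = 115 - 2·37 = 41 and Qs = 5·37 - 102 = 83.
Producer surplus without the control is ½ · (31 - 20.4) · 53 = 280.9.
With the floor, 41 units are sold at 37. The supply price at Q = 41 is 28.6, so PS = ½ · [(37 - 20.4) + (37 - 28.6)] · 41 = 512.5.
Change in producer surplus = 512.5 - 280.9 = 231.6.

231.6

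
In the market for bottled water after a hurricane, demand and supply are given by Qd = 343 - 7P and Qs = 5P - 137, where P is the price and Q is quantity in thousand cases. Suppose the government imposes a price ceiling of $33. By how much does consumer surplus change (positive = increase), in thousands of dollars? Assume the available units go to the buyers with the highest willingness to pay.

In a free market, 343 - 7P = 5P - 137 gives the equilibrium P* = 40, Q* = 63.
Since 33 < 40, the ceiling is binding.
At P = 33: Qd = 343 - 7·33 = 112 and Qs = 5·33 - 137 = 28.
Consumer surplus without the control is ½ · (49 - 40) · 63 = 283.5.
With the ceiling, 28 units are sold at 33 (assume they go to the highest-value buyers). The demand price at Q = 28 is 45, so CS = ½ · [(49 - 33) + (45 - 33)] · 28 = 392.
Change in consumer surplus = 392 - 283.5 = 108.5.

108.5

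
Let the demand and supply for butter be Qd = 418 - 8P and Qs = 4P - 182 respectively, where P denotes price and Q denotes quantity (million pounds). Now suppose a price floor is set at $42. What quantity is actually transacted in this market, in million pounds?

Equilibrium: 418 - 8P = 4P - 182, so 600 = 12P and P* = 50, Q* = 18.
The floor of 42 is below the equilibrium price 50, so it is not binding; the market clears at P* = 50, Q* = 18.

18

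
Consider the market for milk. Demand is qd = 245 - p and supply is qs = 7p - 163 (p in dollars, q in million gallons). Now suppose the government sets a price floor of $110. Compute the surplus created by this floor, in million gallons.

In a free market, 245 - p = 7p - 163 gives the equilibrium p* = 51, q* = 194.
Since 110 > 51, the floor is binding.
At p = 110: qd = 245 - 110 = 135 and qs = 7·110 - 163 = 607.
Surplus = qs - qd = 607 - 135 = 472.

472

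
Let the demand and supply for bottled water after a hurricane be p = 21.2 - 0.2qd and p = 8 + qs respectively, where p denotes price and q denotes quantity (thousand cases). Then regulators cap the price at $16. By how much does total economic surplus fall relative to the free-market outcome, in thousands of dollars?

Rearranging demand gives qd = 106 - 5p; rearranging supply gives qs = p - 8. In a free market, 106 - 5p = p - 8 gives the equilibrium p* = 19, q* = 11.
The ceiling of 16 is below the equilibrium price 19, so it binds.
At p = 16: qd = 106 - 5·16 = 26 and qs = 16 - 8 = 8.
Quantity traded falls to 8. At q = 8 the demand price is (106 - 8)/5 = 19.6 and the supply price is 8 + 8 = 16.
Deadweight loss = ½ · (19.6 - 16) · (11 - 8) = ½ · 3.6 · 3 = 5.4.

5.4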